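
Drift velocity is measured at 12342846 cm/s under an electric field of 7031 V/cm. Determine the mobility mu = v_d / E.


Step 1: mu = v_d / E
Step 2: mu = 12342846 / 7031
Step 3: mu = 1755.49 cm^2/(V*s)

1755.49


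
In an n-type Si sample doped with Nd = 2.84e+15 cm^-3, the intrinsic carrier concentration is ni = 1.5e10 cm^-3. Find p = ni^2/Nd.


Step 1: Since Nd >> ni, n ≈ Nd = 2.84e+15 cm^-3
Step 2: p = ni^2 / n = (1.5e10)^2 / 2.84e+15
Step 3: p = 2.25e20 / 2.84e+15 = 7.92e+04 cm^-3

7.92e+04


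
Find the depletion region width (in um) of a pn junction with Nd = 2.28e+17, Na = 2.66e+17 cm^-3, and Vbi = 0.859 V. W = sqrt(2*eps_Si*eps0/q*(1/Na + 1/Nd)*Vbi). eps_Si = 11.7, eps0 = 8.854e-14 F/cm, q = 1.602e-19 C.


Step 1: 1/Na + 1/Nd = 1/2.66e+17 + 1/2.28e+17 = 8.14536e-18
Step 2: 2*eps*eps0/q = 2*11.7*8.854e-14/1.602e-19 = 1.293281e+07
Step 3: W^2 = 1.293281e+07 * 8.14536e-18 * 0.859 = 9.04891e-11
Step 4: W = sqrt(9.04891e-11) = 9.513e-06 cm = 0.09513 um

0.09513


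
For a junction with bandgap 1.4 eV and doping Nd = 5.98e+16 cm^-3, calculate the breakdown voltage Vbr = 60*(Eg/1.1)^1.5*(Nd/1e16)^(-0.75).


Step 1: Eg/1.1 = 1.4/1.1 = 1.272727
Step 2: (Eg/1.1)^1.5 = 1.272727^1.5 = 1.435830
Step 3: (Nd/1e16)^(-0.75) = (5.98)^(-0.75) = 0.261501
Step 4: Vbr = 60 * 1.435830 * 0.261501 = 22.5 V

22.5


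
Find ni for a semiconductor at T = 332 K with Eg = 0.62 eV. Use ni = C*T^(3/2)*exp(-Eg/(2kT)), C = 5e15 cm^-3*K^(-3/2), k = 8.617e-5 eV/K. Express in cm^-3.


Step 1: Compute kT = 8.617e-5 * 332 = 0.02860844 eV
Step 2: Exponent = -Eg/(2kT) = -0.62/(2*0.02860844) = -10.83596
Step 3: T^(3/2) = 332^1.5 = 6049.33
Step 4: ni = 5e15 * 6049.33 * exp(-10.83596) = 5.95e+14 cm^-3

5.95e+14


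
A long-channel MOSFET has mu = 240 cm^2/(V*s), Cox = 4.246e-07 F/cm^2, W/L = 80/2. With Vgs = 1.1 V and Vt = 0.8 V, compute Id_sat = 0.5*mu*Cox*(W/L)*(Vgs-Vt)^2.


Step 1: Overdrive voltage Vov = Vgs - Vt = 1.1 - 0.8 = 0.3 V
Step 2: W/L = 80/2 = 40
Step 3: Id = 0.5 * 240 * 4.246e-07 * 40 * 0.3^2
Step 4: Id = 1.83e-04 A

1.83e-04


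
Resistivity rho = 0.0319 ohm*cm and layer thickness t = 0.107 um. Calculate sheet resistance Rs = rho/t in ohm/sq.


Step 1: Convert thickness to cm: t = 0.107 um = 1.0700e-05 cm
Step 2: Rs = rho / t = 0.0319 / 1.0700e-05
Step 3: Rs = 2981.3 ohm/sq

2981.3


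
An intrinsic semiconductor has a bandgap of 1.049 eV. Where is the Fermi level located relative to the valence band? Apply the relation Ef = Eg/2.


Step 1: For an intrinsic semiconductor, the Fermi level sits at midgap.
Step 2: Ef = Eg / 2 = 1.049 / 2 = 0.5245 eV

0.5245


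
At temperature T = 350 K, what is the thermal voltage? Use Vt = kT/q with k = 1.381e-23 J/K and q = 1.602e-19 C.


Step 1: kT = 1.381e-23 * 350 = 4.8335e-21 J
Step 2: Vt = kT/q = 4.8335e-21 / 1.602e-19
Step 3: Vt = 0.03017 V

0.03017


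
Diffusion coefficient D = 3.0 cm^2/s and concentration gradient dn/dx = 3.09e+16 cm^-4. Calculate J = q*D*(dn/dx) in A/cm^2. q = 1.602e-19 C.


Step 1: J = q * D * (dn/dx)
Step 2: J = 1.602e-19 * 3.0 * 3.09e+16
Step 3: J = 1.49e-02 A/cm^2

1.49e-02


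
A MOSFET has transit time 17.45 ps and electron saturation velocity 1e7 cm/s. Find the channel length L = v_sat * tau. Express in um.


Step 1: tau in seconds = 17.45 ps * 1e-12 = 1.7450e-11 s
Step 2: L = v_sat * tau = 1e7 * 1.7450e-11 = 1.7450e-04 cm
Step 3: L in um = 1.7450e-04 * 1e4 = 1.745 um

1.745


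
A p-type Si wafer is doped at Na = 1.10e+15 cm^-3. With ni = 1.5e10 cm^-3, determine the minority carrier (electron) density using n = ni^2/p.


Step 1: Majority hole concentration p ≈ Na = 1.10e+15 cm^-3
Step 2: n = ni^2 / Na = (1.5e10)^2 / 1.10e+15
Step 3: n = 2.05e+05 cm^-3

2.05e+05


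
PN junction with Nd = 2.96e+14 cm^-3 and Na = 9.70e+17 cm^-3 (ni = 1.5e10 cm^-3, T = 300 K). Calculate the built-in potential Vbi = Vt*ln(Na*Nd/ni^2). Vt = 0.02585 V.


Step 1: Compute Na*Nd/ni^2 = 9.70e+17 * 2.96e+14 / (1.5e10)^2 = 1.2761e+12
Step 2: ln(1.2761e+12) = 27.8748
Step 3: Vbi = 0.02585 * 27.8748 = 0.721 V

0.721


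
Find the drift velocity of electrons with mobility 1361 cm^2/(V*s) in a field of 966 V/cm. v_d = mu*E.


Step 1: v_d = mu * E
Step 2: v_d = 1361 * 966 = 1314726
Step 3: v_d = 1.31e+06 cm/s

1.31e+06


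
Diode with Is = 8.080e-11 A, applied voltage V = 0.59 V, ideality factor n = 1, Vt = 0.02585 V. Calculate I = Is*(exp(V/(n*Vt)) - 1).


Step 1: V/(n*Vt) = 0.59/(1*0.02585) = 22.8240
Step 2: exp(22.8240) = 8.1722e+09
Step 3: I = 8.080e-11 * (8.1722e+09 - 1) = 6.60e-01 A

6.60e-01


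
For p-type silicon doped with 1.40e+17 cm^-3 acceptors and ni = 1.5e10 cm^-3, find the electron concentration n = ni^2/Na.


Step 1: Majority hole concentration p ≈ Na = 1.40e+17 cm^-3
Step 2: n = ni^2 / Na = (1.5e10)^2 / 1.40e+17
Step 3: n = 1.61e+03 cm^-3

1.61e+03


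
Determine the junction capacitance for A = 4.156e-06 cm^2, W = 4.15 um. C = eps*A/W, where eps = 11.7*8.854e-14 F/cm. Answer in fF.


Step 1: eps_Si = 11.7 * 8.854e-14 = 1.035918e-12 F/cm
Step 2: W in cm = 4.15 * 1e-4 = 4.15e-04 cm
Step 3: C = 1.035918e-12 * 4.156e-06 / 4.15e-04 = 1.037416e-14 F
Step 4: C = 10.37 fF

10.37


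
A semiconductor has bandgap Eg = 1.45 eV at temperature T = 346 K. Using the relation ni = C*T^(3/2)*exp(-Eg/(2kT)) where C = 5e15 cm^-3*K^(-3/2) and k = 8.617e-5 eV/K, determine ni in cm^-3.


Step 1: Compute kT = 8.617e-5 * 346 = 0.02981482 eV
Step 2: Exponent = -Eg/(2kT) = -1.45/(2*0.02981482) = -24.31677
Step 3: T^(3/2) = 346^1.5 = 6435.97
Step 4: ni = 5e15 * 6435.97 * exp(-24.31677) = 8.85e+08 cm^-3

8.85e+08


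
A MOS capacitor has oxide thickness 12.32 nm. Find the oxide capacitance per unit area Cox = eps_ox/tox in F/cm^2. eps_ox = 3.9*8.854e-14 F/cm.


Step 1: eps_ox = 3.9 * 8.854e-14 = 3.45306e-13 F/cm
Step 2: tox in cm = 12.32 nm * 1e-7 = 1.2320e-06 cm
Step 3: Cox = 3.45306e-13 / 1.2320e-06 = 2.80e-07 F/cm^2

2.80e-07


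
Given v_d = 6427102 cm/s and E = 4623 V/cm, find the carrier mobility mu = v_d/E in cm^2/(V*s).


Step 1: mu = v_d / E
Step 2: mu = 6427102 / 4623
Step 3: mu = 1390.24 cm^2/(V*s)

1390.24


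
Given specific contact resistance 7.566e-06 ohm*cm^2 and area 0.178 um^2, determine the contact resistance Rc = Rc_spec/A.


Step 1: Convert area to cm^2: 0.178 um^2 = 1.7800e-09 cm^2
Step 2: Rc = Rc_spec / A = 7.566e-06 / 1.7800e-09
Step 3: Rc = 4.25e+03 ohms

4.25e+03


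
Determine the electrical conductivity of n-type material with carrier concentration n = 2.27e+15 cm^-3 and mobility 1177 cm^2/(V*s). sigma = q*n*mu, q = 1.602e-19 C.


Step 1: sigma = q * n * mu
Step 2: sigma = 1.602e-19 * 2.27e+15 * 1177
Step 3: sigma = 4.280e-01 S/cm

4.280e-01


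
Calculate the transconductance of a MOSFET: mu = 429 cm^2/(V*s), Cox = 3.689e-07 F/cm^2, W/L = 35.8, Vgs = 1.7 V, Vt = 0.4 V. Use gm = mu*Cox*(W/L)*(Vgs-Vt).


Step 1: Vov = Vgs - Vt = 1.7 - 0.4 = 1.3 V
Step 2: gm = mu * Cox * (W/L) * Vov
Step 3: gm = 429 * 3.689e-07 * 35.8 * 1.3 = 7.37e-03 S

7.37e-03


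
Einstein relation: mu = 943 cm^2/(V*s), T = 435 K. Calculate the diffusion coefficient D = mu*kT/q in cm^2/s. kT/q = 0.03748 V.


Step 1: D = mu * (kT/q)
Step 2: D = 943 * 0.03748
Step 3: D = 35.34 cm^2/s

35.34


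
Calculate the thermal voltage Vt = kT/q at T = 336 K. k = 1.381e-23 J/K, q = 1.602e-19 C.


Step 1: kT = 1.381e-23 * 336 = 4.64016e-21 J
Step 2: Vt = kT/q = 4.64016e-21 / 1.602e-19
Step 3: Vt = 0.02896 V

0.02896


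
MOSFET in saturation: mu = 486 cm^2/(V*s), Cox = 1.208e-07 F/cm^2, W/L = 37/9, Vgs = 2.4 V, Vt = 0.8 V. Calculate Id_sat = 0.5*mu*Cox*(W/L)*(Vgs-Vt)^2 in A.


Step 1: Overdrive voltage Vov = Vgs - Vt = 2.4 - 0.8 = 1.6 V
Step 2: W/L = 37/9 = 4.11111
Step 3: Id = 0.5 * 486 * 1.208e-07 * 4.11111 * 1.6^2
Step 4: Id = 3.09e-04 A

3.09e-04


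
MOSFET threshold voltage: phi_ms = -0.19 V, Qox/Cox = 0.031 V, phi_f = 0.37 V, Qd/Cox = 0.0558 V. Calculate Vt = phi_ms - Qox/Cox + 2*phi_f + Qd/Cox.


Step 1: Vt = phi_ms - Qox/Cox + 2*phi_f + Qd/Cox
Step 2: Vt = -0.19 - 0.031 + 2*0.37 + 0.0558
Step 3: Vt = -0.19 - 0.031 + 0.74 + 0.0558
Step 4: Vt = 0.5748 V

0.5748


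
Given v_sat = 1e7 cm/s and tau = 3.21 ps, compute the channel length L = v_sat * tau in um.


Step 1: tau in seconds = 3.21 ps * 1e-12 = 3.2100e-12 s
Step 2: L = v_sat * tau = 1e7 * 3.2100e-12 = 3.2100e-05 cm
Step 3: L in um = 3.2100e-05 * 1e4 = 0.321 um

0.321


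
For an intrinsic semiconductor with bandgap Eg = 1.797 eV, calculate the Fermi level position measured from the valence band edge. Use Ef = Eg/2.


Step 1: For an intrinsic semiconductor, the Fermi level sits at midgap.
Step 2: Ef = Eg / 2 = 1.797 / 2 = 0.8985 eV

0.8985


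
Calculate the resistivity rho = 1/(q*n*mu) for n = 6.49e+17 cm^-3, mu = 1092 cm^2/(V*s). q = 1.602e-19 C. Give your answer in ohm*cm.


Step 1: sigma = q * n * mu = 1.602e-19 * 6.49e+17 * 1092 = 1.13535e+02 S/cm
Step 2: rho = 1 / sigma = 1 / 1.13535e+02 = 0.008808 ohm*cm

0.008808


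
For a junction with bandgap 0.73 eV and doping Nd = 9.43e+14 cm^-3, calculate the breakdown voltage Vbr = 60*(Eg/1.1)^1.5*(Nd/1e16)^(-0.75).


Step 1: Eg/1.1 = 0.73/1.1 = 0.663636
Step 2: (Eg/1.1)^1.5 = 0.663636^1.5 = 0.540623
Step 3: (Nd/1e16)^(-0.75) = (0.0943)^(-0.75) = 5.876466
Step 4: Vbr = 60 * 0.540623 * 5.876466 = 190.6 V

190.6


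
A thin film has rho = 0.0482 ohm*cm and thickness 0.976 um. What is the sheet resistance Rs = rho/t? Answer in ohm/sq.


Step 1: Convert thickness to cm: t = 0.976 um = 9.7600e-05 cm
Step 2: Rs = rho / t = 0.0482 / 9.7600e-05
Step 3: Rs = 493.9 ohm/sq

493.9


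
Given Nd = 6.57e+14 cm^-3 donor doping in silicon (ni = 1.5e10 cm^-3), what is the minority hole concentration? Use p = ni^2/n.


Step 1: Since Nd >> ni, n ≈ Nd = 6.57e+14 cm^-3
Step 2: p = ni^2 / n = (1.5e10)^2 / 6.57e+14
Step 3: p = 2.25e20 / 6.57e+14 = 3.42e+05 cm^-3

3.42e+05


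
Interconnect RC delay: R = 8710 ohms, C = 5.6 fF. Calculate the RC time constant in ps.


Step 1: tau = R * C
Step 2: tau = 8710 * 5.6 fF = 8710 * 5.6e-15 F
Step 3: tau = 4.8776e-11 s = 48.776 ps

48.776


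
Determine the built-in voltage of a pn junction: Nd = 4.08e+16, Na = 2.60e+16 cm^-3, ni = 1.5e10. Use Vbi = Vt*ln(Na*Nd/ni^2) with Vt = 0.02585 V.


Step 1: Compute Na*Nd/ni^2 = 2.60e+16 * 4.08e+16 / (1.5e10)^2 = 4.7147e+12
Step 2: ln(4.7147e+12) = 29.1817
Step 3: Vbi = 0.02585 * 29.1817 = 0.754 V

0.754


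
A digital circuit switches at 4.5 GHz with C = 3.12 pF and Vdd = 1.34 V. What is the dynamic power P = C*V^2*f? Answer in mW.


Step 1: V^2 = 1.34^2 = 1.7956 V^2
Step 2: P = C*V^2*f = 3.12e-12 F * 1.7956 * 4.5e9 Hz
Step 3: P = 2.5210224e-02 W
Step 4: P = 25.21 mW

25.21


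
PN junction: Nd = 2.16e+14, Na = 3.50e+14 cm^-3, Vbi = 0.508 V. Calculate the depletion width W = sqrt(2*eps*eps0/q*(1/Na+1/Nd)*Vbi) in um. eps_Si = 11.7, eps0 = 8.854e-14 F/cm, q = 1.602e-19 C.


Step 1: 1/Na + 1/Nd = 1/3.50e+14 + 1/2.16e+14 = 7.48677e-15
Step 2: 2*eps*eps0/q = 2*11.7*8.854e-14/1.602e-19 = 1.293281e+07
Step 3: W^2 = 1.293281e+07 * 7.48677e-15 * 0.508 = 4.91871e-08
Step 4: W = sqrt(4.91871e-08) = 2.218e-04 cm = 2.218 um

2.218


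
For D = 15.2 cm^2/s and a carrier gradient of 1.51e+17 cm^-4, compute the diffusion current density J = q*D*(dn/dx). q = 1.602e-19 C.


Step 1: J = q * D * (dn/dx)
Step 2: J = 1.602e-19 * 15.2 * 1.51e+17
Step 3: J = 3.68e-01 A/cm^2

3.68e-01


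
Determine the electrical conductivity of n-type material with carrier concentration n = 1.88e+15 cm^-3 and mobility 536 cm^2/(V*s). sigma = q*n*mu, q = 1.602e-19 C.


Step 1: sigma = q * n * mu
Step 2: sigma = 1.602e-19 * 1.88e+15 * 536
Step 3: sigma = 1.614e-01 S/cm

1.614e-01


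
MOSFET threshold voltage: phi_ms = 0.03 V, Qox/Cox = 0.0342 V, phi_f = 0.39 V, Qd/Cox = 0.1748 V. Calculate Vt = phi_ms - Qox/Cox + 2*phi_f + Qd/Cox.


Step 1: Vt = phi_ms - Qox/Cox + 2*phi_f + Qd/Cox
Step 2: Vt = 0.03 - 0.0342 + 2*0.39 + 0.1748
Step 3: Vt = 0.03 - 0.0342 + 0.78 + 0.1748
Step 4: Vt = 0.9506 V

0.9506


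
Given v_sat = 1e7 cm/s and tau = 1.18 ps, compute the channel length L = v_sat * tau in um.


Step 1: tau in seconds = 1.18 ps * 1e-12 = 1.1800e-12 s
Step 2: L = v_sat * tau = 1e7 * 1.1800e-12 = 1.1800e-05 cm
Step 3: L in um = 1.1800e-05 * 1e4 = 0.118 um

0.118


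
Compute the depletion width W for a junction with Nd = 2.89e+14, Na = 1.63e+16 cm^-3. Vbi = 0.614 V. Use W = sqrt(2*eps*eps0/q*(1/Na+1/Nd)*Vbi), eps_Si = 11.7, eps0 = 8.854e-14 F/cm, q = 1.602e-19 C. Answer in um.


Step 1: 1/Na + 1/Nd = 1/1.63e+16 + 1/2.89e+14 = 3.52156e-15
Step 2: 2*eps*eps0/q = 2*11.7*8.854e-14/1.602e-19 = 1.293281e+07
Step 3: W^2 = 1.293281e+07 * 3.52156e-15 * 0.614 = 2.79638e-08
Step 4: W = sqrt(2.79638e-08) = 1.672e-04 cm = 1.672 um

1.672


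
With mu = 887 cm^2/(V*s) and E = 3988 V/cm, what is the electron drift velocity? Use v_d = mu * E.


Step 1: v_d = mu * E
Step 2: v_d = 887 * 3988 = 3537356
Step 3: v_d = 3.54e+06 cm/s

3.54e+06


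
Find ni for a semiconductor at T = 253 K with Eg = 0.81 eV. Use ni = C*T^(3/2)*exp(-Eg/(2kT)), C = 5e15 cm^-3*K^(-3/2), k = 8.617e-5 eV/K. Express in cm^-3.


Step 1: Compute kT = 8.617e-5 * 253 = 0.02180101 eV
Step 2: Exponent = -Eg/(2kT) = -0.81/(2*0.02180101) = -18.57712
Step 3: T^(3/2) = 253^1.5 = 4024.21
Step 4: ni = 5e15 * 4024.21 * exp(-18.57712) = 1.72e+11 cm^-3

1.72e+11


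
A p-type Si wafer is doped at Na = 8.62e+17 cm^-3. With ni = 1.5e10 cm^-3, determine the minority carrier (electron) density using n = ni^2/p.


Step 1: Majority hole concentration p ≈ Na = 8.62e+17 cm^-3
Step 2: n = ni^2 / Na = (1.5e10)^2 / 8.62e+17
Step 3: n = 2.61e+02 cm^-3

2.61e+02


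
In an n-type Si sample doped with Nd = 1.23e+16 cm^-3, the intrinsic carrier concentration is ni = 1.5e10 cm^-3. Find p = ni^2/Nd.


Step 1: Since Nd >> ni, n ≈ Nd = 1.23e+16 cm^-3
Step 2: p = ni^2 / n = (1.5e10)^2 / 1.23e+16
Step 3: p = 2.25e20 / 1.23e+16 = 1.83e+04 cm^-3

1.83e+04


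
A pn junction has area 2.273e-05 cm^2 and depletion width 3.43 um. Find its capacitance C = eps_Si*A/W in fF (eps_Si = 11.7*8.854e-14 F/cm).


Step 1: eps_Si = 11.7 * 8.854e-14 = 1.035918e-12 F/cm
Step 2: W in cm = 3.43 * 1e-4 = 3.43e-04 cm
Step 3: C = 1.035918e-12 * 2.273e-05 / 3.43e-04 = 6.864844e-14 F
Step 4: C = 68.65 fF

68.65


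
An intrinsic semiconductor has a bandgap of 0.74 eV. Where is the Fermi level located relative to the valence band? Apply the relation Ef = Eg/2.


Step 1: For an intrinsic semiconductor, the Fermi level sits at midgap.
Step 2: Ef = Eg / 2 = 0.74 / 2 = 0.37 eV

0.37


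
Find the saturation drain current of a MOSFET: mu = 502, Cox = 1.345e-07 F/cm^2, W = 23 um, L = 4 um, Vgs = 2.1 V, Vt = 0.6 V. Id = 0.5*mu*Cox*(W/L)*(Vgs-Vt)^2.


Step 1: Overdrive voltage Vov = Vgs - Vt = 2.1 - 0.6 = 1.5 V
Step 2: W/L = 23/4 = 5.75
Step 3: Id = 0.5 * 502 * 1.345e-07 * 5.75 * 1.5^2
Step 4: Id = 4.37e-04 A

4.37e-04


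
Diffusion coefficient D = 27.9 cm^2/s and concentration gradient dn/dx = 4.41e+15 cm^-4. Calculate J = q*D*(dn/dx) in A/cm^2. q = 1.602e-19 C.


Step 1: J = q * D * (dn/dx)
Step 2: J = 1.602e-19 * 27.9 * 4.41e+15
Step 3: J = 1.97e-02 A/cm^2

1.97e-02


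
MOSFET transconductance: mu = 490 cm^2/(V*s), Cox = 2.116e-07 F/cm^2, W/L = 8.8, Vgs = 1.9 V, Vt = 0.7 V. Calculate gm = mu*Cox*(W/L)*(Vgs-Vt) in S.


Step 1: Vov = Vgs - Vt = 1.9 - 0.7 = 1.2 V
Step 2: gm = mu * Cox * (W/L) * Vov
Step 3: gm = 490 * 2.116e-07 * 8.8 * 1.2 = 1.09e-03 S

1.09e-03


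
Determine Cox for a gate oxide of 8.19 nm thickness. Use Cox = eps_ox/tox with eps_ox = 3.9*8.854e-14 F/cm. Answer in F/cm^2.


Step 1: eps_ox = 3.9 * 8.854e-14 = 3.45306e-13 F/cm
Step 2: tox in cm = 8.19 nm * 1e-7 = 8.1900e-07 cm
Step 3: Cox = 3.45306e-13 / 8.1900e-07 = 4.22e-07 F/cm^2

4.22e-07


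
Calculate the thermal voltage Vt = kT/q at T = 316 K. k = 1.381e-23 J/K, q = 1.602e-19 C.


Step 1: kT = 1.381e-23 * 316 = 4.36396e-21 J
Step 2: Vt = kT/q = 4.36396e-21 / 1.602e-19
Step 3: Vt = 0.02724 V

0.02724


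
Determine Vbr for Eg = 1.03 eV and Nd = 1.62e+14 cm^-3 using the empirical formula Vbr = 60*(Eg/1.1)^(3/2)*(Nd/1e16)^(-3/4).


Step 1: Eg/1.1 = 1.03/1.1 = 0.936364
Step 2: (Eg/1.1)^1.5 = 0.936364^1.5 = 0.906081
Step 3: (Nd/1e16)^(-0.75) = (0.0162)^(-0.75) = 22.022354
Step 4: Vbr = 60 * 0.906081 * 22.022354 = 1197.2 V

1197.2


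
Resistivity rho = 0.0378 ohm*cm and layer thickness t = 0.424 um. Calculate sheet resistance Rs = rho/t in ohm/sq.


Step 1: Convert thickness to cm: t = 0.424 um = 4.2400e-05 cm
Step 2: Rs = rho / t = 0.0378 / 4.2400e-05
Step 3: Rs = 891.5 ohm/sq

891.5


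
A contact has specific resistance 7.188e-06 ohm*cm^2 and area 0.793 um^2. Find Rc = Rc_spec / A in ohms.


Step 1: Convert area to cm^2: 0.793 um^2 = 7.9300e-09 cm^2
Step 2: Rc = Rc_spec / A = 7.188e-06 / 7.9300e-09
Step 3: Rc = 9.06e+02 ohms

9.06e+02


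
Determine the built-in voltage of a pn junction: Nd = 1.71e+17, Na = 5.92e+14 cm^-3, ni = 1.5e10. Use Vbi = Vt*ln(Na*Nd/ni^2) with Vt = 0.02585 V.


Step 1: Compute Na*Nd/ni^2 = 5.92e+14 * 1.71e+17 / (1.5e10)^2 = 4.4992e+11
Step 2: ln(4.4992e+11) = 26.8323
Step 3: Vbi = 0.02585 * 26.8323 = 0.694 V

0.694


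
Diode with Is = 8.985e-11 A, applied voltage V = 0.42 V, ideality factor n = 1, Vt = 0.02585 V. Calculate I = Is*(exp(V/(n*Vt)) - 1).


Step 1: V/(n*Vt) = 0.42/(1*0.02585) = 16.2476
Step 2: exp(16.2476) = 1.1383e+07
Step 3: I = 8.985e-11 * (1.1383e+07 - 1) = 1.02e-03 A

1.02e-03


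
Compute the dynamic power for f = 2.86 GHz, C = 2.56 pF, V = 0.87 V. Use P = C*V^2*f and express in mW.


Step 1: V^2 = 0.87^2 = 0.7569 V^2
Step 2: P = C*V^2*f = 2.56e-12 F * 0.7569 * 2.86e9 Hz
Step 3: P = 5.54171904e-03 W
Step 4: P = 5.542 mW

5.542


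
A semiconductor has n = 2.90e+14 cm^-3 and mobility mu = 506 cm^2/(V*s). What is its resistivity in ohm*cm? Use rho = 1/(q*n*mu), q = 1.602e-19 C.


Step 1: sigma = q * n * mu = 1.602e-19 * 2.90e+14 * 506 = 2.35077e-02 S/cm
Step 2: rho = 1 / sigma = 1 / 2.35077e-02 = 42.54 ohm*cm

42.54


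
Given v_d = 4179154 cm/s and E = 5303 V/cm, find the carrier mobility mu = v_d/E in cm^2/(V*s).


Step 1: mu = v_d / E
Step 2: mu = 4179154 / 5303
Step 3: mu = 788.07 cm^2/(V*s)

788.07


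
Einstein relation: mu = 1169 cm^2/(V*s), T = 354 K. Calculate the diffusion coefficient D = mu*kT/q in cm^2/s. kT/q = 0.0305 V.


Step 1: D = mu * (kT/q)
Step 2: D = 1169 * 0.0305
Step 3: D = 35.65 cm^2/s

35.65


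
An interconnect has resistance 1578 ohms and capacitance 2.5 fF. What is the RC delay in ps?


Step 1: tau = R * C
Step 2: tau = 1578 * 2.5 fF = 1578 * 2.5e-15 F
Step 3: tau = 3.945e-12 s = 3.945 ps

3.945


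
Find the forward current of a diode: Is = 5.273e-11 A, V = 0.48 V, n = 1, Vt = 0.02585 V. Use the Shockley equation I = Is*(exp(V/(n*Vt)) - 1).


Step 1: V/(n*Vt) = 0.48/(1*0.02585) = 18.5687
Step 2: exp(18.5687) = 1.1595e+08
Step 3: I = 5.273e-11 * (1.1595e+08 - 1) = 6.11e-03 A

6.11e-03


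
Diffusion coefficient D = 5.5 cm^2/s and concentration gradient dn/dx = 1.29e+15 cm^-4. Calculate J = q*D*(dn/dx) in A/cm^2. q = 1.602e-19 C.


Step 1: J = q * D * (dn/dx)
Step 2: J = 1.602e-19 * 5.5 * 1.29e+15
Step 3: J = 1.14e-03 A/cm^2

1.14e-03


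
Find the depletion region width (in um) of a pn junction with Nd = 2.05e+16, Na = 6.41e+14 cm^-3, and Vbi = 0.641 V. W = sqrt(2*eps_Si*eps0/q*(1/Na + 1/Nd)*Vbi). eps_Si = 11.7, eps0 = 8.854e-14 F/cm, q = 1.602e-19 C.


Step 1: 1/Na + 1/Nd = 1/6.41e+14 + 1/2.05e+16 = 1.60884e-15
Step 2: 2*eps*eps0/q = 2*11.7*8.854e-14/1.602e-19 = 1.293281e+07
Step 3: W^2 = 1.293281e+07 * 1.60884e-15 * 0.641 = 1.33372e-08
Step 4: W = sqrt(1.33372e-08) = 1.155e-04 cm = 1.155 um

1.155


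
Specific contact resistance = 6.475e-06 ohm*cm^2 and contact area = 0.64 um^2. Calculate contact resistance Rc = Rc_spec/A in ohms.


Step 1: Convert area to cm^2: 0.64 um^2 = 6.4000e-09 cm^2
Step 2: Rc = Rc_spec / A = 6.475e-06 / 6.4000e-09
Step 3: Rc = 1.01e+03 ohms

1.01e+03


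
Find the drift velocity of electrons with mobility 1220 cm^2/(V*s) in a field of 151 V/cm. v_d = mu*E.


Step 1: v_d = mu * E
Step 2: v_d = 1220 * 151 = 184220
Step 3: v_d = 1.84e+05 cm/s

1.84e+05


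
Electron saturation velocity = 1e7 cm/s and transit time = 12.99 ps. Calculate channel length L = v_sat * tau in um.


Step 1: tau in seconds = 12.99 ps * 1e-12 = 1.2990e-11 s
Step 2: L = v_sat * tau = 1e7 * 1.2990e-11 = 1.2990e-04 cm
Step 3: L in um = 1.2990e-04 * 1e4 = 1.299 um

1.299


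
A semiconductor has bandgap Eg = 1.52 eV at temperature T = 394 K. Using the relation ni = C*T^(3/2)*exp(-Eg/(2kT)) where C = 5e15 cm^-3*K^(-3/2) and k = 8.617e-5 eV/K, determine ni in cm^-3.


Step 1: Compute kT = 8.617e-5 * 394 = 0.03395098 eV
Step 2: Exponent = -Eg/(2kT) = -1.52/(2*0.03395098) = -22.38522
Step 3: T^(3/2) = 394^1.5 = 7820.68
Step 4: ni = 5e15 * 7820.68 * exp(-22.38522) = 7.42e+09 cm^-3

7.42e+09


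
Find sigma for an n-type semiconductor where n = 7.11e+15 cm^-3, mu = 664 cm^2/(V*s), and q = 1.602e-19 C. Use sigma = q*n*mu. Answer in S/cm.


Step 1: sigma = q * n * mu
Step 2: sigma = 1.602e-19 * 7.11e+15 * 664
Step 3: sigma = 7.563e-01 S/cm

7.563e-01


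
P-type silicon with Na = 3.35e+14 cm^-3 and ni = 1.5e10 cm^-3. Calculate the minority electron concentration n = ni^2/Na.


Step 1: Majority hole concentration p ≈ Na = 3.35e+14 cm^-3
Step 2: n = ni^2 / Na = (1.5e10)^2 / 3.35e+14
Step 3: n = 6.72e+05 cm^-3

6.72e+05


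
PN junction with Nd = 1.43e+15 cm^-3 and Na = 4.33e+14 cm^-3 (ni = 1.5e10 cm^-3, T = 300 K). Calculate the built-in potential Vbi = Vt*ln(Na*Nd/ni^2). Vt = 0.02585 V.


Step 1: Compute Na*Nd/ni^2 = 4.33e+14 * 1.43e+15 / (1.5e10)^2 = 2.7520e+09
Step 2: ln(2.7520e+09) = 21.7356
Step 3: Vbi = 0.02585 * 21.7356 = 0.562 V

0.562


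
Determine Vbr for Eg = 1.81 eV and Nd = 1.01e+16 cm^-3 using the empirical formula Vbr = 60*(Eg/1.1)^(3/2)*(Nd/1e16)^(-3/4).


Step 1: Eg/1.1 = 1.81/1.1 = 1.645455
Step 2: (Eg/1.1)^1.5 = 1.645455^1.5 = 2.110712
Step 3: (Nd/1e16)^(-0.75) = (1.01)^(-0.75) = 0.992565
Step 4: Vbr = 60 * 2.110712 * 0.992565 = 125.7 V

125.7


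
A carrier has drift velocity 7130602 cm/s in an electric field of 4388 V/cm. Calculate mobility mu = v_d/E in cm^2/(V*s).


Step 1: mu = v_d / E
Step 2: mu = 7130602 / 4388
Step 3: mu = 1625.02 cm^2/(V*s)

1625.02


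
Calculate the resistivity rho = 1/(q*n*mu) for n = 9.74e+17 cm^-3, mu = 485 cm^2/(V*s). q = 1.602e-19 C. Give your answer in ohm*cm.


Step 1: sigma = q * n * mu = 1.602e-19 * 9.74e+17 * 485 = 7.56769e+01 S/cm
Step 2: rho = 1 / sigma = 1 / 7.56769e+01 = 0.01321 ohm*cm

0.01321


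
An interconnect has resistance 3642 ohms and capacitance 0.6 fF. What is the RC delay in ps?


Step 1: tau = R * C
Step 2: tau = 3642 * 0.6 fF = 3642 * 6.0e-16 F
Step 3: tau = 2.1852e-12 s = 2.1852 ps

2.1852


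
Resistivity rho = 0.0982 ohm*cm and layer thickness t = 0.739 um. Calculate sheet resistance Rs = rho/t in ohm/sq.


Step 1: Convert thickness to cm: t = 0.739 um = 7.3900e-05 cm
Step 2: Rs = rho / t = 0.0982 / 7.3900e-05
Step 3: Rs = 1328.8 ohm/sq

1328.8


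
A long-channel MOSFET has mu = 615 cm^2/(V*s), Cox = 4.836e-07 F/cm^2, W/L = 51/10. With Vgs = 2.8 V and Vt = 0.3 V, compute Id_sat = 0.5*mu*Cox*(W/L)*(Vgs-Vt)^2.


Step 1: Overdrive voltage Vov = Vgs - Vt = 2.8 - 0.3 = 2.5 V
Step 2: W/L = 51/10 = 5.1
Step 3: Id = 0.5 * 615 * 4.836e-07 * 5.1 * 2.5^2
Step 4: Id = 4.74e-03 A

4.74e-03


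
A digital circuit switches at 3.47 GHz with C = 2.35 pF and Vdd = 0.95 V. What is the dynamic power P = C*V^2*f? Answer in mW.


Step 1: V^2 = 0.95^2 = 0.9025 V^2
Step 2: P = C*V^2*f = 2.35e-12 F * 0.9025 * 3.47e9 Hz
Step 3: P = 7.35943625e-03 W
Step 4: P = 7.359 mW

7.359


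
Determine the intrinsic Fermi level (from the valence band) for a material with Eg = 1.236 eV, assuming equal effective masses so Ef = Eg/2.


Step 1: For an intrinsic semiconductor, the Fermi level sits at midgap.
Step 2: Ef = Eg / 2 = 1.236 / 2 = 0.618 eV

0.618


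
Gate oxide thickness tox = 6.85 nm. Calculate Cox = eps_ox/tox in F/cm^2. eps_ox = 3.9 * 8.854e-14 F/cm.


Step 1: eps_ox = 3.9 * 8.854e-14 = 3.45306e-13 F/cm
Step 2: tox in cm = 6.85 nm * 1e-7 = 6.8500e-07 cm
Step 3: Cox = 3.45306e-13 / 6.8500e-07 = 5.04e-07 F/cm^2

5.04e-07


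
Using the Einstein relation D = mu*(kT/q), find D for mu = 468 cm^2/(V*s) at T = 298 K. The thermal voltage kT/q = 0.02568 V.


Step 1: D = mu * (kT/q)
Step 2: D = 468 * 0.02568
Step 3: D = 12.02 cm^2/s

12.02


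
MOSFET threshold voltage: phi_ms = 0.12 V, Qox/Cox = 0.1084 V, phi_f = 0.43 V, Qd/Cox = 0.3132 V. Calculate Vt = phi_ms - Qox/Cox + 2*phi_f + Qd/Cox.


Step 1: Vt = phi_ms - Qox/Cox + 2*phi_f + Qd/Cox
Step 2: Vt = 0.12 - 0.1084 + 2*0.43 + 0.3132
Step 3: Vt = 0.12 - 0.1084 + 0.86 + 0.3132
Step 4: Vt = 1.1848 V

1.1848


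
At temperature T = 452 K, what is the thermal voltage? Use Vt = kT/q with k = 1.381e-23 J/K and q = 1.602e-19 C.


Step 1: kT = 1.381e-23 * 452 = 6.24212e-21 J
Step 2: Vt = kT/q = 6.24212e-21 / 1.602e-19
Step 3: Vt = 0.03896 V

0.03896


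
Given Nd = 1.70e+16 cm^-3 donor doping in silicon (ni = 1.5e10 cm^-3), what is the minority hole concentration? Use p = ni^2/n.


Step 1: Since Nd >> ni, n ≈ Nd = 1.70e+16 cm^-3
Step 2: p = ni^2 / n = (1.5e10)^2 / 1.70e+16
Step 3: p = 2.25e20 / 1.70e+16 = 1.32e+04 cm^-3

1.32e+04


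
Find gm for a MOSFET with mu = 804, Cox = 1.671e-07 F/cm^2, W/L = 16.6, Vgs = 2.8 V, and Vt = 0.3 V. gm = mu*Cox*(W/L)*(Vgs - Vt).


Step 1: Vov = Vgs - Vt = 2.8 - 0.3 = 2.5 V
Step 2: gm = mu * Cox * (W/L) * Vov
Step 3: gm = 804 * 1.671e-07 * 16.6 * 2.5 = 5.58e-03 S

5.58e-03


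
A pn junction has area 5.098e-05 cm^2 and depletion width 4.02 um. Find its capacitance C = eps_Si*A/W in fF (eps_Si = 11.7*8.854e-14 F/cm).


Step 1: eps_Si = 11.7 * 8.854e-14 = 1.035918e-12 F/cm
Step 2: W in cm = 4.02 * 1e-4 = 4.02e-04 cm
Step 3: C = 1.035918e-12 * 5.098e-05 / 4.02e-04 = 1.313709e-13 F
Step 4: C = 131.37 fF

131.37


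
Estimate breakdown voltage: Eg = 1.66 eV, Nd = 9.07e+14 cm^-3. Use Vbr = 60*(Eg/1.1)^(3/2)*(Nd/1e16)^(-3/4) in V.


Step 1: Eg/1.1 = 1.66/1.1 = 1.509091
Step 2: (Eg/1.1)^1.5 = 1.509091^1.5 = 1.853844
Step 3: (Nd/1e16)^(-0.75) = (0.0907)^(-0.75) = 6.050546
Step 4: Vbr = 60 * 1.853844 * 6.050546 = 673.0 V

673.0


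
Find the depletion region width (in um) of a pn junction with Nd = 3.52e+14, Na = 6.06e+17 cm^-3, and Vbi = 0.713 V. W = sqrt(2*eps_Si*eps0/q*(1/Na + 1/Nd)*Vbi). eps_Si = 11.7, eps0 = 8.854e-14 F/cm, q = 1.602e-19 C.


Step 1: 1/Na + 1/Nd = 1/6.06e+17 + 1/3.52e+14 = 2.84256e-15
Step 2: 2*eps*eps0/q = 2*11.7*8.854e-14/1.602e-19 = 1.293281e+07
Step 3: W^2 = 1.293281e+07 * 2.84256e-15 * 0.713 = 2.62115e-08
Step 4: W = sqrt(2.62115e-08) = 1.619e-04 cm = 1.619 um

1.619


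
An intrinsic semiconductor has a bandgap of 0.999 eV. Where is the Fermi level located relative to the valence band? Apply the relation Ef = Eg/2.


Step 1: For an intrinsic semiconductor, the Fermi level sits at midgap.
Step 2: Ef = Eg / 2 = 0.999 / 2 = 0.4995 eV

0.4995


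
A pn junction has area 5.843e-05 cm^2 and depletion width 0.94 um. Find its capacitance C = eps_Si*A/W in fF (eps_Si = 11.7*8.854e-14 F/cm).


Step 1: eps_Si = 11.7 * 8.854e-14 = 1.035918e-12 F/cm
Step 2: W in cm = 0.94 * 1e-4 = 9.40e-05 cm
Step 3: C = 1.035918e-12 * 5.843e-05 / 9.40e-05 = 6.439222e-13 F
Step 4: C = 643.92 fF

643.92


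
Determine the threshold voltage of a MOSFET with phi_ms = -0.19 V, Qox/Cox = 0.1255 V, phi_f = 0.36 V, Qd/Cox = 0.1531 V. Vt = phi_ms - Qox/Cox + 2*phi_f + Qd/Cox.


Step 1: Vt = phi_ms - Qox/Cox + 2*phi_f + Qd/Cox
Step 2: Vt = -0.19 - 0.1255 + 2*0.36 + 0.1531
Step 3: Vt = -0.19 - 0.1255 + 0.72 + 0.1531
Step 4: Vt = 0.5576 V

0.5576


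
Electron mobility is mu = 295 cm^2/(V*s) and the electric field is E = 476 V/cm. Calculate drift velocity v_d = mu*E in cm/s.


Step 1: v_d = mu * E
Step 2: v_d = 295 * 476 = 140420
Step 3: v_d = 1.40e+05 cm/s

1.40e+05


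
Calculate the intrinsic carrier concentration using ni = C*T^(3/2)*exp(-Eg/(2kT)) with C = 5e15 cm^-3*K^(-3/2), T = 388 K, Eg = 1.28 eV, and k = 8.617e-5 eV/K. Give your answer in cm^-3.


Step 1: Compute kT = 8.617e-5 * 388 = 0.03343396 eV
Step 2: Exponent = -Eg/(2kT) = -1.28/(2*0.03343396) = -19.14221
Step 3: T^(3/2) = 388^1.5 = 7642.71
Step 4: ni = 5e15 * 7642.71 * exp(-19.14221) = 1.86e+11 cm^-3

1.86e+11


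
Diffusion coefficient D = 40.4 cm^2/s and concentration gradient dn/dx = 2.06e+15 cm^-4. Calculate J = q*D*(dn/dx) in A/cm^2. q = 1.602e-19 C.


Step 1: J = q * D * (dn/dx)
Step 2: J = 1.602e-19 * 40.4 * 2.06e+15
Step 3: J = 1.33e-02 A/cm^2

1.33e-02


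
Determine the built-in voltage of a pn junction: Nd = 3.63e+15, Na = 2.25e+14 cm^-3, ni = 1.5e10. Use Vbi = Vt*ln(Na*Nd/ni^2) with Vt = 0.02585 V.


Step 1: Compute Na*Nd/ni^2 = 2.25e+14 * 3.63e+15 / (1.5e10)^2 = 3.6300e+09
Step 2: ln(3.6300e+09) = 22.0125
Step 3: Vbi = 0.02585 * 22.0125 = 0.569 V

0.569


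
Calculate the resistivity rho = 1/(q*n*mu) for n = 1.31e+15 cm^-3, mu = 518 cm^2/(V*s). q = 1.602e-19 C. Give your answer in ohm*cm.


Step 1: sigma = q * n * mu = 1.602e-19 * 1.31e+15 * 518 = 1.08709e-01 S/cm
Step 2: rho = 1 / sigma = 1 / 1.08709e-01 = 9.199 ohm*cm

9.199


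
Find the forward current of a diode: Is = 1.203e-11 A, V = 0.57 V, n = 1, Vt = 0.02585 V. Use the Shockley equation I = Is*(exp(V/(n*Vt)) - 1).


Step 1: V/(n*Vt) = 0.57/(1*0.02585) = 22.0503
Step 2: exp(22.0503) = 3.7698e+09
Step 3: I = 1.203e-11 * (3.7698e+09 - 1) = 4.54e-02 A

4.54e-02


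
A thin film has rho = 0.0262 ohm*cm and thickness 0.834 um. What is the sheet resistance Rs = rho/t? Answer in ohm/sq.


Step 1: Convert thickness to cm: t = 0.834 um = 8.3400e-05 cm
Step 2: Rs = rho / t = 0.0262 / 8.3400e-05
Step 3: Rs = 314.1 ohm/sq

314.1


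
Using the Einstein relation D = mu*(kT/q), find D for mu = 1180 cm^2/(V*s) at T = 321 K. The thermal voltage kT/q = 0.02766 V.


Step 1: D = mu * (kT/q)
Step 2: D = 1180 * 0.02766
Step 3: D = 32.64 cm^2/s

32.64


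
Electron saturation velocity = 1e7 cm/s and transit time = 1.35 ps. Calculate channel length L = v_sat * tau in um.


Step 1: tau in seconds = 1.35 ps * 1e-12 = 1.3500e-12 s
Step 2: L = v_sat * tau = 1e7 * 1.3500e-12 = 1.3500e-05 cm
Step 3: L in um = 1.3500e-05 * 1e4 = 0.135 um

0.135


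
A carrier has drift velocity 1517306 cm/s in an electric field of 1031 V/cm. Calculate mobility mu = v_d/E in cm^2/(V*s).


Step 1: mu = v_d / E
Step 2: mu = 1517306 / 1031
Step 3: mu = 1471.68 cm^2/(V*s)

1471.68


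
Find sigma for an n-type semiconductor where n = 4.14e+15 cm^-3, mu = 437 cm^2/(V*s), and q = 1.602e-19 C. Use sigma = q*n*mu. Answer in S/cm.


Step 1: sigma = q * n * mu
Step 2: sigma = 1.602e-19 * 4.14e+15 * 437
Step 3: sigma = 2.898e-01 S/cm

2.898e-01


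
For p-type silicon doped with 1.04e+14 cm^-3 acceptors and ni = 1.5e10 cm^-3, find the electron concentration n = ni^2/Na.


Step 1: Majority hole concentration p ≈ Na = 1.04e+14 cm^-3
Step 2: n = ni^2 / Na = (1.5e10)^2 / 1.04e+14
Step 3: n = 2.16e+06 cm^-3

2.16e+06


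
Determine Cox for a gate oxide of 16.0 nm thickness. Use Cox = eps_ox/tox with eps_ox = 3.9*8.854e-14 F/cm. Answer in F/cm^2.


Step 1: eps_ox = 3.9 * 8.854e-14 = 3.45306e-13 F/cm
Step 2: tox in cm = 16.0 nm * 1e-7 = 1.6000e-06 cm
Step 3: Cox = 3.45306e-13 / 1.6000e-06 = 2.16e-07 F/cm^2

2.16e-07


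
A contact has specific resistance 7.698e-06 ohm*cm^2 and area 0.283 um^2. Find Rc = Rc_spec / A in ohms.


Step 1: Convert area to cm^2: 0.283 um^2 = 2.8300e-09 cm^2
Step 2: Rc = Rc_spec / A = 7.698e-06 / 2.8300e-09
Step 3: Rc = 2.72e+03 ohms

2.72e+03


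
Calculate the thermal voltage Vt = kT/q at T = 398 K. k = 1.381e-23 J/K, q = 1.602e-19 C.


Step 1: kT = 1.381e-23 * 398 = 5.49638e-21 J
Step 2: Vt = kT/q = 5.49638e-21 / 1.602e-19
Step 3: Vt = 0.03431 V

0.03431


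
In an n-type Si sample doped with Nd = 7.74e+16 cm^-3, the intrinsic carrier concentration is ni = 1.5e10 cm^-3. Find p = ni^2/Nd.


Step 1: Since Nd >> ni, n ≈ Nd = 7.74e+16 cm^-3
Step 2: p = ni^2 / n = (1.5e10)^2 / 7.74e+16
Step 3: p = 2.25e20 / 7.74e+16 = 2.91e+03 cm^-3

2.91e+03


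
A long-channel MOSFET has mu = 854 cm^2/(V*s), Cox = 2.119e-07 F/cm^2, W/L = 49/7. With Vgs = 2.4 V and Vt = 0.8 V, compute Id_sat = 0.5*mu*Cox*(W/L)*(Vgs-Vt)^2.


Step 1: Overdrive voltage Vov = Vgs - Vt = 2.4 - 0.8 = 1.6 V
Step 2: W/L = 49/7 = 7
Step 3: Id = 0.5 * 854 * 2.119e-07 * 7 * 1.6^2
Step 4: Id = 1.62e-03 A

1.62e-03


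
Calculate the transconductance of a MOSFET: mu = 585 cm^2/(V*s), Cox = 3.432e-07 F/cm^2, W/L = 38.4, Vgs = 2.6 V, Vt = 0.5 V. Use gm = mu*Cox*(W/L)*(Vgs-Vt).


Step 1: Vov = Vgs - Vt = 2.6 - 0.5 = 2.1 V
Step 2: gm = mu * Cox * (W/L) * Vov
Step 3: gm = 585 * 3.432e-07 * 38.4 * 2.1 = 1.62e-02 S

1.62e-02


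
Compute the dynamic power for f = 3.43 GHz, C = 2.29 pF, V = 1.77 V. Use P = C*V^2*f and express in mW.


Step 1: V^2 = 1.77^2 = 3.1329 V^2
Step 2: P = C*V^2*f = 2.29e-12 F * 3.1329 * 3.43e9 Hz
Step 3: P = 2.460798963e-02 W
Step 4: P = 24.608 mW

24.608


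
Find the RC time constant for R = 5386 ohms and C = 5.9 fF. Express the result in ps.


Step 1: tau = R * C
Step 2: tau = 5386 * 5.9 fF = 5386 * 5.9e-15 F
Step 3: tau = 3.17774e-11 s = 31.7774 ps

31.7774


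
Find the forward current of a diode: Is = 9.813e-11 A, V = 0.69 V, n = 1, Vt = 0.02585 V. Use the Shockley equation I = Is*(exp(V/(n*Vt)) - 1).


Step 1: V/(n*Vt) = 0.69/(1*0.02585) = 26.6925
Step 2: exp(26.6925) = 3.9121e+11
Step 3: I = 9.813e-11 * (3.9121e+11 - 1) = 3.84e+01 A

3.84e+01


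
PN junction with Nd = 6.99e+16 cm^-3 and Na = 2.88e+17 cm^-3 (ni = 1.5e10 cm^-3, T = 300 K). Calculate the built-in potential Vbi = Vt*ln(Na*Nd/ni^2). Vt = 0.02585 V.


Step 1: Compute Na*Nd/ni^2 = 2.88e+17 * 6.99e+16 / (1.5e10)^2 = 8.9472e+13
Step 2: ln(8.9472e+13) = 32.1249
Step 3: Vbi = 0.02585 * 32.1249 = 0.83 V

0.83


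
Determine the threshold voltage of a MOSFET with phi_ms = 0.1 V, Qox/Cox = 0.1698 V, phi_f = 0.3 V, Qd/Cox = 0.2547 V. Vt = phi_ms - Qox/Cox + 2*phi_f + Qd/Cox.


Step 1: Vt = phi_ms - Qox/Cox + 2*phi_f + Qd/Cox
Step 2: Vt = 0.1 - 0.1698 + 2*0.3 + 0.2547
Step 3: Vt = 0.1 - 0.1698 + 0.6 + 0.2547
Step 4: Vt = 0.7849 V

0.7849


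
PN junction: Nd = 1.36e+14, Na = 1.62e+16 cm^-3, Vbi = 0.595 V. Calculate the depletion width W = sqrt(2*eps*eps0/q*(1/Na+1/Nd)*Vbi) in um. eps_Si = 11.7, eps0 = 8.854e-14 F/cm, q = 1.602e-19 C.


Step 1: 1/Na + 1/Nd = 1/1.62e+16 + 1/1.36e+14 = 7.41467e-15
Step 2: 2*eps*eps0/q = 2*11.7*8.854e-14/1.602e-19 = 1.293281e+07
Step 3: W^2 = 1.293281e+07 * 7.41467e-15 * 0.595 = 5.70560e-08
Step 4: W = sqrt(5.70560e-08) = 2.389e-04 cm = 2.389 um

2.389


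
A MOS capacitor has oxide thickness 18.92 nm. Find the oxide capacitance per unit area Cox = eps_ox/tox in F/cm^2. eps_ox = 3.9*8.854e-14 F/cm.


Step 1: eps_ox = 3.9 * 8.854e-14 = 3.45306e-13 F/cm
Step 2: tox in cm = 18.92 nm * 1e-7 = 1.8920e-06 cm
Step 3: Cox = 3.45306e-13 / 1.8920e-06 = 1.83e-07 F/cm^2

1.83e-07


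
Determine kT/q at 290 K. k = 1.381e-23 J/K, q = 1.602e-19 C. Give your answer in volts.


Step 1: kT = 1.381e-23 * 290 = 4.0049e-21 J
Step 2: Vt = kT/q = 4.0049e-21 / 1.602e-19
Step 3: Vt = 0.025 V

0.025


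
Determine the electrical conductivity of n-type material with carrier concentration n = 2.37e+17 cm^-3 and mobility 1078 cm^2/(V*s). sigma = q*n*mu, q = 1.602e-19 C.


Step 1: sigma = q * n * mu
Step 2: sigma = 1.602e-19 * 2.37e+17 * 1078
Step 3: sigma = 4.093e+01 S/cm

4.093e+01


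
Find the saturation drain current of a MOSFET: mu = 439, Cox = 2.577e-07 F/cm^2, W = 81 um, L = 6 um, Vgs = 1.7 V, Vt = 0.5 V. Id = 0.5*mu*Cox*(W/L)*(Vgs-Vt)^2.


Step 1: Overdrive voltage Vov = Vgs - Vt = 1.7 - 0.5 = 1.2 V
Step 2: W/L = 81/6 = 13.5
Step 3: Id = 0.5 * 439 * 2.577e-07 * 13.5 * 1.2^2
Step 4: Id = 1.10e-03 A

1.10e-03


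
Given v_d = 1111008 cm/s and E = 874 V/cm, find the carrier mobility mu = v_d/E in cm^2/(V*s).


Step 1: mu = v_d / E
Step 2: mu = 1111008 / 874
Step 3: mu = 1271.18 cm^2/(V*s)

1271.18


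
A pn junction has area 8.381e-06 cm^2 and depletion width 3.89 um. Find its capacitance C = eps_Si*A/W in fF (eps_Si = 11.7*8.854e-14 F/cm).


Step 1: eps_Si = 11.7 * 8.854e-14 = 1.035918e-12 F/cm
Step 2: W in cm = 3.89 * 1e-4 = 3.89e-04 cm
Step 3: C = 1.035918e-12 * 8.381e-06 / 3.89e-04 = 2.231884e-14 F
Step 4: C = 22.32 fF

22.32


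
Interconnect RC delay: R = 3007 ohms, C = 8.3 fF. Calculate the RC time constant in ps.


Step 1: tau = R * C
Step 2: tau = 3007 * 8.3 fF = 3007 * 8.3e-15 F
Step 3: tau = 2.49581e-11 s = 24.9581 ps

24.9581


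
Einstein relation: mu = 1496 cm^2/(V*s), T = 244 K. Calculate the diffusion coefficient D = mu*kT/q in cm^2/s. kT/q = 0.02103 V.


Step 1: D = mu * (kT/q)
Step 2: D = 1496 * 0.02103
Step 3: D = 31.46 cm^2/s

31.46


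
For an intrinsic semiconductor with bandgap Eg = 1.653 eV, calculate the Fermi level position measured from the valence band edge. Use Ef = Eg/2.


Step 1: For an intrinsic semiconductor, the Fermi level sits at midgap.
Step 2: Ef = Eg / 2 = 1.653 / 2 = 0.8265 eV

0.8265


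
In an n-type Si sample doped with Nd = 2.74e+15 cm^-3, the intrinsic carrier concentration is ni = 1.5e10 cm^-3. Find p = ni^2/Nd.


Step 1: Since Nd >> ni, n ≈ Nd = 2.74e+15 cm^-3
Step 2: p = ni^2 / n = (1.5e10)^2 / 2.74e+15
Step 3: p = 2.25e20 / 2.74e+15 = 8.21e+04 cm^-3

8.21e+04


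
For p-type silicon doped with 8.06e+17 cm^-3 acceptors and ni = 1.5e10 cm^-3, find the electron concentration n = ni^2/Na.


Step 1: Majority hole concentration p ≈ Na = 8.06e+17 cm^-3
Step 2: n = ni^2 / Na = (1.5e10)^2 / 8.06e+17
Step 3: n = 2.79e+02 cm^-3

2.79e+02


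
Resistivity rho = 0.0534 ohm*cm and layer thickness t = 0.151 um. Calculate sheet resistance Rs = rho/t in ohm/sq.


Step 1: Convert thickness to cm: t = 0.151 um = 1.5100e-05 cm
Step 2: Rs = rho / t = 0.0534 / 1.5100e-05
Step 3: Rs = 3536.4 ohm/sq

3536.4


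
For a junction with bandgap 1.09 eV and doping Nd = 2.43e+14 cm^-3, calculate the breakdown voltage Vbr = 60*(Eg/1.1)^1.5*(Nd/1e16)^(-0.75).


Step 1: Eg/1.1 = 1.09/1.1 = 0.990909
Step 2: (Eg/1.1)^1.5 = 0.990909^1.5 = 0.986395
Step 3: (Nd/1e16)^(-0.75) = (0.0243)^(-0.75) = 16.247827
Step 4: Vbr = 60 * 0.986395 * 16.247827 = 961.6 V

961.6


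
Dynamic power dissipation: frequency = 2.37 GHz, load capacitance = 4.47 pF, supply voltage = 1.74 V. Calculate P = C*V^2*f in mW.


Step 1: V^2 = 1.74^2 = 3.0276 V^2
Step 2: P = C*V^2*f = 4.47e-12 F * 3.0276 * 2.37e9 Hz
Step 3: P = 3.207409164e-02 W
Step 4: P = 32.074 mW

32.074


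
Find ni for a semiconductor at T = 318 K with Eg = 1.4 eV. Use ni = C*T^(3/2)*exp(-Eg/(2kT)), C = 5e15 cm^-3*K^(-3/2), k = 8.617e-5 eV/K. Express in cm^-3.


Step 1: Compute kT = 8.617e-5 * 318 = 0.02740206 eV
Step 2: Exponent = -Eg/(2kT) = -1.4/(2*0.02740206) = -25.54552
Step 3: T^(3/2) = 318^1.5 = 5670.75
Step 4: ni = 5e15 * 5670.75 * exp(-25.54552) = 2.28e+08 cm^-3

2.28e+08


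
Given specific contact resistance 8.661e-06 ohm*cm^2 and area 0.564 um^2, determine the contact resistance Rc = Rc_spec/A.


Step 1: Convert area to cm^2: 0.564 um^2 = 5.6400e-09 cm^2
Step 2: Rc = Rc_spec / A = 8.661e-06 / 5.6400e-09
Step 3: Rc = 1.54e+03 ohms

1.54e+03


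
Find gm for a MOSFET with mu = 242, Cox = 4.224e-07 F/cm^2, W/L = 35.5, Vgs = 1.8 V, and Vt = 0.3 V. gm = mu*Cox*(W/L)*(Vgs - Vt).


Step 1: Vov = Vgs - Vt = 1.8 - 0.3 = 1.5 V
Step 2: gm = mu * Cox * (W/L) * Vov
Step 3: gm = 242 * 4.224e-07 * 35.5 * 1.5 = 5.44e-03 S

5.44e-03


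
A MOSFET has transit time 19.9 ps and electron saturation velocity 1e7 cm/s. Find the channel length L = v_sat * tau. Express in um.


Step 1: tau in seconds = 19.9 ps * 1e-12 = 1.9900e-11 s
Step 2: L = v_sat * tau = 1e7 * 1.9900e-11 = 1.9900e-04 cm
Step 3: L in um = 1.9900e-04 * 1e4 = 1.99 um

1.99
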